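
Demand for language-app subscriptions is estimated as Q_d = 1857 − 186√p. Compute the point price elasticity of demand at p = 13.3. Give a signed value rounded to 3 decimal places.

dQ_d/dp = −186/(2√p) = -25.501. At p = 13.3, Q_d = 1178.67.
Ed = (dQ_d/dp)·(p/Q_d) = (-25.501) × (13.3/1178.67) = -0.28774…

-0.288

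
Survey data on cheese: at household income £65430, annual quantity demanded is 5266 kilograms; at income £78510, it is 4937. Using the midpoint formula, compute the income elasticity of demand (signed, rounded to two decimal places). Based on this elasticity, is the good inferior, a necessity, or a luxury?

-0.35; inferior

%ΔQ = (4937 − 5266)/[( 5266 + 4937)/2] = -329/5101.5 = -0.064490…
%ΔIncome = (78510 − 65430)/[( 65430 + 78510)/2] = 13080/71970 = 0.181742…
E_income = (-329/5101.5) / (13080/71970) = -0.3548…
E_income < 0 ⇒ inferior good.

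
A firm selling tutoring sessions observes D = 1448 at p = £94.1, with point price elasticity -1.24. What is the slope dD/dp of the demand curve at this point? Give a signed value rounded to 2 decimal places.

-19.08

Ed = (dD/dp)·(p/D) ⇒ dD/dp = Ed·D/p = (-1.24)·1448/94.1 = -19.0809…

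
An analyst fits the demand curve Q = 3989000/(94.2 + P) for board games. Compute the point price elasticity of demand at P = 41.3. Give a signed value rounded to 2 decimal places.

-0.30

dQ/dP = −3989000/(94.2 + P)² = -217.263. At P = 41.3, Q = 29439.1.
Ed = (dQ/dP)·(P/Q) = (-217.263) × (41.3/29439.1) = -0.3047…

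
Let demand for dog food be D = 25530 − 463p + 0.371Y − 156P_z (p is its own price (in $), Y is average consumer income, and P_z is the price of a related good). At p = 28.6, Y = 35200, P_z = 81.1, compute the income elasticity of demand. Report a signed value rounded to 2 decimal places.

At the given values, D = 25530 − 463(28.6) + 0.371(35200) − 156(81.1) = 12695.8.
∂D/∂Y = 0.371.
E = (0.371) × (35200/12695.8) = 1.0286…

1.03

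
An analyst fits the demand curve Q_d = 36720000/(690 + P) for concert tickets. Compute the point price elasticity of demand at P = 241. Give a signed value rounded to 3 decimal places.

-0.259

dQ_d/dP = −36720000/(690 + P)² = -42.3646. At P = 241, Q_d = 39441.5.
Ed = (dQ_d/dP)·(P/Q_d) = (-42.3646) × (241/39441.5) = -0.25886…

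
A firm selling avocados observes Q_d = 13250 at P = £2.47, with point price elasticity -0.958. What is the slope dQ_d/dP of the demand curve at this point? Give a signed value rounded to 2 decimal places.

-5139.07

Ed = (dQ_d/dP)·(P/Q_d) ⇒ dQ_d/dP = Ed·Q_d/P = (-0.958)·13250/2.47 = -5139.0688…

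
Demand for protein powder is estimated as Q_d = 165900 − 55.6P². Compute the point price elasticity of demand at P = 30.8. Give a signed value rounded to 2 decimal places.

-0.93

dQ_d/dP = −2·55.6·P = -3424.96. At P = 30.8, Q_d = 113155.616.
Ed = (dQ_d/dP)·(P/Q_d) = (-3424.96) × (30.8/113155.616) = -0.9322…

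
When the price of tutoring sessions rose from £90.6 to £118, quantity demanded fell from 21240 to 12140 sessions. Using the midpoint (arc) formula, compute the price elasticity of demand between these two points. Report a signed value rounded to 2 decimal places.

-2.08

%ΔQ = (12140 − 21240) / [(21240 + 12140)/2] = -9100/16690 = -0.545236…
%ΔP = (118 − 90.6) / [(90.6 + 118)/2] = 27.4/104.3 = 0.262703…
Arc Ed = %ΔQ / %ΔP = (-9100/16690) / (27.4/104.3) = -2.0754…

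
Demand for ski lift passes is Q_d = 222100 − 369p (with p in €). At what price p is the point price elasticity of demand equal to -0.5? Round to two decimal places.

Ed = −369p/(222100 − 369p). Set this equal to -0.5:
369p = 0.5·(222100 − 369p) ⇒ 369p(1 + 0.5) = 0.5·222100
p = 0.5·222100 / (369·1.5) = 200.6323…

200.63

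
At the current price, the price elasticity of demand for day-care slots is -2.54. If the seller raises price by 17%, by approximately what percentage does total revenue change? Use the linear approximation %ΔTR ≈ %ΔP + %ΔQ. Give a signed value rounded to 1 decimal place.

%ΔQ ≈ Ed × %ΔP = (-2.54) × (+17%) = -43.1800%
%ΔTR ≈ %ΔP + %ΔQ = (+17%) + (-43.1800%) = -26.1800%

-26.2%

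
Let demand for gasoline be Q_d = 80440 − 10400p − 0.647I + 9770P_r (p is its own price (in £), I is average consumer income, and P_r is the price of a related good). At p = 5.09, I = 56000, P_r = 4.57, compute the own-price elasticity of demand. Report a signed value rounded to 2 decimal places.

At the given values, Q_d = 80440 − 10400(5.09) − 0.647(56000) + 9770(4.57) = 35920.9.
∂Q_d/∂p = −10400.
E = (-10400) × (5.09/35920.9) = -1.4736…

-1.47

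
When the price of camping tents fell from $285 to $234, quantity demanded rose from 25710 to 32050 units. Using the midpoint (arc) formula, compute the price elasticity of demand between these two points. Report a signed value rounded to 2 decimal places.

-1.12

%ΔQ = (32050 − 25710) / [(25710 + 32050)/2] = 6340/28880 = 0.219529…
%ΔP = (234 − 285) / [(285 + 234)/2] = -51/259.5 = -0.196531…
Arc Ed = %ΔQ / %ΔP = (6340/28880) / (-51/259.5) = -1.1170…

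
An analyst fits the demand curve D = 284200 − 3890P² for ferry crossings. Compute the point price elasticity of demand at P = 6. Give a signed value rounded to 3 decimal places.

-1.943

dD/dP = −2·3890·P = -46680. At P = 6, D = 144160.
Ed = (dD/dP)·(P/D) = (-46680) × (6/144160) = -1.94284…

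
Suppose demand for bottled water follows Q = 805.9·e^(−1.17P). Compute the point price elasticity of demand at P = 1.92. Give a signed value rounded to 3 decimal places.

dQ/dP = −1.17·Q = -99.7397. At P = 1.92, Q = 85.2476.
Ed = (dQ/dP)·(P/Q) = (-99.7397) × (1.92/85.2476) = -2.2464

-2.246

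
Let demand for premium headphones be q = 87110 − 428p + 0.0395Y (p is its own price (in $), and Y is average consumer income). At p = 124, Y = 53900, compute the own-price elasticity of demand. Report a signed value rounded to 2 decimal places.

-1.47

At the given values, q = 87110 − 428(124) + 0.0395(53900) = 36167.05.
∂q/∂p = −428.
E = (-428) × (124/36167.05) = -1.4674…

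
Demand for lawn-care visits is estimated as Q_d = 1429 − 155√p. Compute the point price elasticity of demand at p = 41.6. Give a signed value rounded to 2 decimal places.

dQ_d/dp = −155/(2√p) = -12.0159. At p = 41.6, Q_d = 429.28.
Ed = (dQ_d/dp)·(p/Q_d) = (-12.0159) × (41.6/429.28) = -1.1644…

-1.16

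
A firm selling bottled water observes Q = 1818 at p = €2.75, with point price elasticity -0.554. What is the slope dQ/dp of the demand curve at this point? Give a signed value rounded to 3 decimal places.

-366.244

Ed = (dQ/dp)·(p/Q) ⇒ dQ/dp = Ed·Q/p = (-0.554)·1818/2.75 = -366.24436…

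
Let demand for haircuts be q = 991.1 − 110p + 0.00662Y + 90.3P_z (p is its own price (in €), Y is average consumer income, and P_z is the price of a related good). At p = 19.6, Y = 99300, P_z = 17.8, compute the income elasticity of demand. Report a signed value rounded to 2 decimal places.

At the given values, q = 991.1 − 110(19.6) + 0.00662(99300) + 90.3(17.8) = 1099.806.
∂q/∂Y = 0.00662.
E = (0.00662) × (99300/1099.806) = 0.5977…

0.60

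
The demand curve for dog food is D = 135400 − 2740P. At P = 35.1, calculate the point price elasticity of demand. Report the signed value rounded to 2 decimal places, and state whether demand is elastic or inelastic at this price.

-2.45; elastic

dD/dP = −2740. At P = 35.1, D = 135400 − 2740(35.1) = 39226.
Ed = (dD/dP)·(P/D) = −2740 × (35.1/39226) = -2.4517…
|Ed| = 2.45 > 1, so demand is elastic.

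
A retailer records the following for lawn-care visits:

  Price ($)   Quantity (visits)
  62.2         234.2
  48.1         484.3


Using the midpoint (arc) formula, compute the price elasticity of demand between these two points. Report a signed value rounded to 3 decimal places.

%ΔQ = (484.3 − 234.2) / [(234.2 + 484.3)/2] = 250.1/359.25 = 0.696172…
%ΔP = (48.1 − 62.2) / [(62.2 + 48.1)/2] = -14.1/55.15 = -0.255666…
Arc Ed = %ΔQ / %ΔP = (250.1/359.25) / (-14.1/55.15) = -2.72297…

-2.723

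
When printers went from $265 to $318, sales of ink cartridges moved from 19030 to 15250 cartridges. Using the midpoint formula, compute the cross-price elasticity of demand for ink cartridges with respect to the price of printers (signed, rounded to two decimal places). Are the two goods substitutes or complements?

-1.21; complements

%ΔQ_{ink cartridges} = (15250 − 19030)/avg = -3780/17140 = -0.220536…
%ΔP_{printers} = (318 − 265)/avg = 53/291.5 = 0.181818…
E_cross = (-3780/17140) / (53/291.5) = -1.2129…
E_cross < 0 ⇒ the goods are complements.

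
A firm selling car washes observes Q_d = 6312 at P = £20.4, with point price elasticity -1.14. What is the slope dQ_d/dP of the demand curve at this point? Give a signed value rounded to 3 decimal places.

Ed = (dQ_d/dP)·(P/Q_d) ⇒ dQ_d/dP = Ed·Q_d/P = (-1.14)·6312/20.4 = -352.72941…

-352.729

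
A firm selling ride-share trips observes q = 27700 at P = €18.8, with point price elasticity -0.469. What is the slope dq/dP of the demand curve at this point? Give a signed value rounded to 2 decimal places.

Ed = (dq/dP)·(P/q) ⇒ dq/dP = Ed·q/P = (-0.469)·27700/18.8 = -691.0265…

-691.03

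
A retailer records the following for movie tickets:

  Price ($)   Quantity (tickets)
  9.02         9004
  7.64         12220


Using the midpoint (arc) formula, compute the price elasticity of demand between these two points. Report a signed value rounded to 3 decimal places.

%ΔQ = (12220 − 9004) / [(9004 + 12220)/2] = 3216/10612 = 0.303053…
%ΔP = (7.64 − 9.02) / [(9.02 + 7.64)/2] = -1.38/8.33 = -0.165666…
Arc Ed = %ΔQ / %ΔP = (3216/10612) / (-1.38/8.33) = -1.82929…

-1.829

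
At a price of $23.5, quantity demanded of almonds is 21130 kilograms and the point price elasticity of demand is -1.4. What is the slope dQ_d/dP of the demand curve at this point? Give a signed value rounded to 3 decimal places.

Ed = (dQ_d/dP)·(P/Q_d) ⇒ dQ_d/dP = Ed·Q_d/P = (-1.4)·21130/23.5 = -1258.80851…

-1258.809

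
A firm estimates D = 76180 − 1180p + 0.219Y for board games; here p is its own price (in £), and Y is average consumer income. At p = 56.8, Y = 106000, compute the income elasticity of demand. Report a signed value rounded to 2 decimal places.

At the given values, D = 76180 − 1180(56.8) + 0.219(106000) = 32370.
∂D/∂Y = 0.219.
E = (0.219) × (106000/32370) = 0.7171…

0.72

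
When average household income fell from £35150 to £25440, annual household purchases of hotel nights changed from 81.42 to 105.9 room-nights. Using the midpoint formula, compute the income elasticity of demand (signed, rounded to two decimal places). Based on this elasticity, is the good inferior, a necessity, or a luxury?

%ΔQ = (105.9 − 81.42)/[( 81.42 + 105.9)/2] = 24.48/93.66 = 0.261370…
%ΔIncome = (25440 − 35150)/[( 35150 + 25440)/2] = -9710/30295 = -0.320514…
E_income = (24.48/93.66) / (-9710/30295) = -0.8154…
E_income < 0 ⇒ inferior good.

-0.82; inferior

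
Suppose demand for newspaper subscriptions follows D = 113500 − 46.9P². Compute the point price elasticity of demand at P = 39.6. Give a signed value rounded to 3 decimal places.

dD/dP = −2·46.9·P = -3714.48. At P = 39.6, D = 39953.296.
Ed = (dD/dP)·(P/D) = (-3714.48) × (39.6/39953.296) = -3.68163…

-3.682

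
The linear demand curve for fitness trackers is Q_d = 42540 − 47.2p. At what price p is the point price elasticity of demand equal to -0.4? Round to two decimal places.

257.51

Ed = −47.2p/(42540 − 47.2p). Set this equal to -0.4:
47.2p = 0.4·(42540 − 47.2p) ⇒ 47.2p(1 + 0.4) = 0.4·42540
p = 0.4·42540 / (47.2·1.4) = 257.5060…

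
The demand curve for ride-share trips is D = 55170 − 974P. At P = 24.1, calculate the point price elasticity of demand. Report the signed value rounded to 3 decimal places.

dD/dP = −974. At P = 24.1, D = 55170 − 974(24.1) = 31696.6.
Ed = (dD/dP)·(P/D) = −974 × (24.1/31696.6) = -0.74056…

-0.741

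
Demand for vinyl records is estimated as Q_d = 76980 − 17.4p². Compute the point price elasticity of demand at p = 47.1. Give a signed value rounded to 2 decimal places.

dQ_d/dp = −2·17.4·p = -1639.08. At p = 47.1, Q_d = 38379.666.
Ed = (dQ_d/dp)·(p/Q_d) = (-1639.08) × (47.1/38379.666) = -2.0114…

-2.01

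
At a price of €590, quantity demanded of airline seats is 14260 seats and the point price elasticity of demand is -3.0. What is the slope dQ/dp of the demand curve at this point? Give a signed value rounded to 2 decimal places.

Ed = (dQ/dp)·(p/Q) ⇒ dQ/dp = Ed·Q/p = (-3.0)·14260/590 = -72.5084…

-72.51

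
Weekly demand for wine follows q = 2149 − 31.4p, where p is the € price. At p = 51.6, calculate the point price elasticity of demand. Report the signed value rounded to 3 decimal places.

dq/dp = −31.4. At p = 51.6, q = 2149 − 31.4(51.6) = 528.76.
Ed = (dq/dp)·(p/q) = −31.4 × (51.6/528.76) = -3.06422…

-3.064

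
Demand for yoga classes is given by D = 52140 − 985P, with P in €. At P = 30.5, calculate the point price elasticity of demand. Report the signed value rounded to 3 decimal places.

-1.360

dD/dP = −985. At P = 30.5, D = 52140 − 985(30.5) = 22097.5.
Ed = (dD/dP)·(P/D) = −985 × (30.5/22097.5) = -1.35954…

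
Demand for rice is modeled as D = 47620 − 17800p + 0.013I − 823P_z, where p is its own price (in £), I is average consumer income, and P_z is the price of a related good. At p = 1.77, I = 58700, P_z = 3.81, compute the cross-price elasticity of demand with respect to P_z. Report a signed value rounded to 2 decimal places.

-0.23

At the given values, D = 47620 − 17800(1.77) + 0.013(58700) − 823(3.81) = 13741.47.
∂D/∂P_z = -823.
E = (-823) × (3.81/13741.47) = -0.2281…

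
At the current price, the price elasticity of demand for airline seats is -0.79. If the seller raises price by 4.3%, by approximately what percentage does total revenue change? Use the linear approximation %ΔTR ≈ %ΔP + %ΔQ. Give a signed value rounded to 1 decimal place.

+0.9%

%ΔQ ≈ Ed × %ΔP = (-0.79) × (+4.3%) = -3.3970%
%ΔTR ≈ %ΔP + %ΔQ = (+4.3%) + (-3.3970%) = +0.9030%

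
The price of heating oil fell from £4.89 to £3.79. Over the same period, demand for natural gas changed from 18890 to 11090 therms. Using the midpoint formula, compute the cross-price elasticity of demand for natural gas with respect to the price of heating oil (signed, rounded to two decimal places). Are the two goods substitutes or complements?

%ΔQ_{natural gas} = (11090 − 18890)/avg = -7800/14990 = -0.520346…
%ΔP_{heating oil} = (3.79 − 4.89)/avg = -1.1/4.34 = -0.253456…
E_cross = (-7800/14990) / (-1.1/4.34) = 2.0530…
E_cross > 0 ⇒ the goods are substitutes.

2.05; substitutes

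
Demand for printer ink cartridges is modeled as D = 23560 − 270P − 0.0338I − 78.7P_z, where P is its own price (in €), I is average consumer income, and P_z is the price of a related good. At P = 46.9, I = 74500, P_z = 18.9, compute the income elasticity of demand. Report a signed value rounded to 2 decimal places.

-0.37

At the given values, D = 23560 − 270(46.9) − 0.0338(74500) − 78.7(18.9) = 6891.47.
∂D/∂I = -0.0338.
E = (-0.0338) × (74500/6891.47) = -0.3653…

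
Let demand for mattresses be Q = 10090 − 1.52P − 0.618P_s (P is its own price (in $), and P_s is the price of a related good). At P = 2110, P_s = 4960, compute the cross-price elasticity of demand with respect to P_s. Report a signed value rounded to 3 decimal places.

At the given values, Q = 10090 − 1.52(2110) − 0.618(4960) = 3817.52.
∂Q/∂P_s = -0.618.
E = (-0.618) × (4960/3817.52) = -0.80295…

-0.803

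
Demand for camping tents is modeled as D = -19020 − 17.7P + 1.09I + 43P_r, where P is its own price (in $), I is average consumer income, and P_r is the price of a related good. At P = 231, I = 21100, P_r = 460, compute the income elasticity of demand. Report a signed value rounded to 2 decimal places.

1.17

At the given values, D = -19020 − 17.7(231) + 1.09(21100) + 43(460) = 19670.3.
∂D/∂I = 1.09.
E = (1.09) × (21100/19670.3) = 1.1692…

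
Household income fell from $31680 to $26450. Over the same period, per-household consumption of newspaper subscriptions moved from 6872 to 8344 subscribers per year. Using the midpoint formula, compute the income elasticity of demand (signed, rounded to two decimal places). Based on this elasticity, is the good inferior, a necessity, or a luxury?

%ΔQ = (8344 − 6872)/[( 6872 + 8344)/2] = 1472/7608 = 0.193480…
%ΔIncome = (26450 − 31680)/[( 31680 + 26450)/2] = -5230/29065 = -0.179941…
E_income = (1472/7608) / (-5230/29065) = -1.0752…
E_income < 0 ⇒ inferior good.

-1.08; inferior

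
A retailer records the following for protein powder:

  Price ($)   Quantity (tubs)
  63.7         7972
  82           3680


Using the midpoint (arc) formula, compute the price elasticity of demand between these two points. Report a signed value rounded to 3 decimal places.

%ΔQ = (3680 − 7972) / [(7972 + 3680)/2] = -4292/5826 = -0.736697…
%ΔP = (82 − 63.7) / [(63.7 + 82)/2] = 18.3/72.85 = 0.251201…
Arc Ed = %ΔQ / %ΔP = (-4292/5826) / (18.3/72.85) = -2.93270…

-2.933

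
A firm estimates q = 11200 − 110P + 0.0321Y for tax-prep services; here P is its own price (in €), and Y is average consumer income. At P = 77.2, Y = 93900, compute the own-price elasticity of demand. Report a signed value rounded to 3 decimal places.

-1.484

At the given values, q = 11200 − 110(77.2) + 0.0321(93900) = 5722.19.
∂q/∂P = −110.
E = (-110) × (77.2/5722.19) = -1.48404…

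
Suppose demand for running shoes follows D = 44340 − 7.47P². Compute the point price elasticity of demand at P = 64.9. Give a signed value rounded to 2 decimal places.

-4.89

dD/dP = −2·7.47·P = -969.606. At P = 64.9, D = 12876.2853.
Ed = (dD/dP)·(P/D) = (-969.606) × (64.9/12876.2853) = -4.8870…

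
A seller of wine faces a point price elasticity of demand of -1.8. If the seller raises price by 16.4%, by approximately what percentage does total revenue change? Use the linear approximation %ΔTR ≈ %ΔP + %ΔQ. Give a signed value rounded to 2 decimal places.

-13.12%

%ΔQ ≈ Ed × %ΔP = (-1.8) × (+16.4%) = -29.5200%
%ΔTR ≈ %ΔP + %ΔQ = (+16.4%) + (-29.5200%) = -13.1200%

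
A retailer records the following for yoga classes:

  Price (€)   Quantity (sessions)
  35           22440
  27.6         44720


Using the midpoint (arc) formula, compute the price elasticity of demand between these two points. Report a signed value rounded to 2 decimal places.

%ΔQ = (44720 − 22440) / [(22440 + 44720)/2] = 22280/33580 = 0.663490…
%ΔP = (27.6 − 35) / [(35 + 27.6)/2] = -7.4/31.3 = -0.236421…
Arc Ed = %ΔQ / %ΔP = (22280/33580) / (-7.4/31.3) = -2.8063…

-2.81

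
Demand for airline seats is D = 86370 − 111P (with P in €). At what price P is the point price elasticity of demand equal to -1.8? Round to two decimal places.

Ed = −111P/(86370 − 111P). Set this equal to -1.8:
111P = 1.8·(86370 − 111P) ⇒ 111P(1 + 1.8) = 1.8·86370
P = 1.8·86370 / (111·2.8) = 500.2123…

500.21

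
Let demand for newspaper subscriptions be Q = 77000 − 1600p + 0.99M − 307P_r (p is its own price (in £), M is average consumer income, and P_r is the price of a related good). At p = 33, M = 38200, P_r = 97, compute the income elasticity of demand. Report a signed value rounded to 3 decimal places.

At the given values, Q = 77000 − 1600(33) + 0.99(38200) − 307(97) = 32239.
∂Q/∂M = 0.99.
E = (0.99) × (38200/32239) = 1.17305…

1.173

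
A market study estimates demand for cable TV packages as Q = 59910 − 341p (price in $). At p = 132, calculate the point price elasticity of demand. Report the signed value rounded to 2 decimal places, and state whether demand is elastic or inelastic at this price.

dQ/dp = −341. At p = 132, Q = 59910 − 341(132) = 14898.
Ed = (dQ/dp)·(p/Q) = −341 × (132/14898) = -3.0213…
|Ed| = 3.02 > 1, so demand is elastic.

-3.02; elastic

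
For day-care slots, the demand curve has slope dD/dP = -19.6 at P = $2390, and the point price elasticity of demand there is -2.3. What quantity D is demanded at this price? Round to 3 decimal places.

Ed = (dD/dP)·(P/D) ⇒ D = (dD/dP)·P/Ed = (-19.6)·2390/(-2.3) = 20366.95652…

20366.957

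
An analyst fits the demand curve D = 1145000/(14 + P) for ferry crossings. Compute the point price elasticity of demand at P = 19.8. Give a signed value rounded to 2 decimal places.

-0.59

dD/dP = −1145000/(14 + P)² = -1002.24. At P = 19.8, D = 33875.7.
Ed = (dD/dP)·(P/D) = (-1002.24) × (19.8/33875.7) = -0.5857…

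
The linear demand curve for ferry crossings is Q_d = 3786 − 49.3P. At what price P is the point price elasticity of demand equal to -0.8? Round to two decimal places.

34.13

Ed = −49.3P/(3786 − 49.3P). Set this equal to -0.8:
49.3P = 0.8·(3786 − 49.3P) ⇒ 49.3P(1 + 0.8) = 0.8·3786
P = 0.8·3786 / (49.3·1.8) = 34.1311…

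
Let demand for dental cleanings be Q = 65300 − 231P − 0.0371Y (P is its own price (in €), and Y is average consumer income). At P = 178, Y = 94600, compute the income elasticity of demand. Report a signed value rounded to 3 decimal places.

At the given values, Q = 65300 − 231(178) − 0.0371(94600) = 20672.34.
∂Q/∂Y = -0.0371.
E = (-0.0371) × (94600/20672.34) = -0.16977…

-0.170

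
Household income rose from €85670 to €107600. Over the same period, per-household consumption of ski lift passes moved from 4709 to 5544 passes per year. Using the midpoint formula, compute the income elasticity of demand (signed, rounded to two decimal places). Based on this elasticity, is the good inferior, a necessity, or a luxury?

0.72; necessity

%ΔQ = (5544 − 4709)/[( 4709 + 5544)/2] = 835/5126.5 = 0.162879…
%ΔIncome = (107600 − 85670)/[( 85670 + 107600)/2] = 21930/96635 = 0.226936…
E_income = (835/5126.5) / (21930/96635) = 0.7177…
0 < E_income < 1 ⇒ normal good, necessity.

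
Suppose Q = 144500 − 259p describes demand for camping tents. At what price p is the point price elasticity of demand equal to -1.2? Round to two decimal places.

304.32

Ed = −259p/(144500 − 259p). Set this equal to -1.2:
259p = 1.2·(144500 − 259p) ⇒ 259p(1 + 1.2) = 1.2·144500
p = 1.2·144500 / (259·2.2) = 304.3173…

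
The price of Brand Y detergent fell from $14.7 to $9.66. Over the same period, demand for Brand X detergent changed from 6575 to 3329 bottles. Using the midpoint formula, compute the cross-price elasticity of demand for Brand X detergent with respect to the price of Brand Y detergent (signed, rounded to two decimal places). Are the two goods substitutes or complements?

%ΔQ_{Brand X detergent} = (3329 − 6575)/avg = -3246/4952 = -0.655492…
%ΔP_{Brand Y detergent} = (9.66 − 14.7)/avg = -5.04/12.18 = -0.413793…
E_cross = (-3246/4952) / (-5.04/12.18) = 1.5841…
E_cross > 0 ⇒ the goods are substitutes.

1.58; substitutes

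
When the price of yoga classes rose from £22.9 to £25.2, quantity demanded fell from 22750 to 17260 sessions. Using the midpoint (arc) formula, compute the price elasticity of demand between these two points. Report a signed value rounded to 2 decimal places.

%ΔQ = (17260 − 22750) / [(22750 + 17260)/2] = -5490/20005 = -0.274431…
%ΔP = (25.2 − 22.9) / [(22.9 + 25.2)/2] = 2.3/24.05 = 0.095634…
Arc Ed = %ΔQ / %ΔP = (-5490/20005) / (2.3/24.05) = -2.8695…

-2.87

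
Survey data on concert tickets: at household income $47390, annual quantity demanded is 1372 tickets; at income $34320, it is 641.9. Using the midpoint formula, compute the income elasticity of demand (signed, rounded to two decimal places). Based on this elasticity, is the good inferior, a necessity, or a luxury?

%ΔQ = (641.9 − 1372)/[( 1372 + 641.9)/2] = -730.1/1006.95 = -0.725060…
%ΔIncome = (34320 − 47390)/[( 47390 + 34320)/2] = -13070/40855 = -0.319911…
E_income = (-730.1/1006.95) / (-13070/40855) = 2.2664…
E_income > 1 ⇒ normal good, luxury.

2.27; luxury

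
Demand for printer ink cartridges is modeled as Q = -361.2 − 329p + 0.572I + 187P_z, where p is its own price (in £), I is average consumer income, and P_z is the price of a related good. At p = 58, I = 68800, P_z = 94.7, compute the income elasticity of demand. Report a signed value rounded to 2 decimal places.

At the given values, Q = -361.2 − 329(58) + 0.572(68800) + 187(94.7) = 37619.3.
∂Q/∂I = 0.572.
E = (0.572) × (68800/37619.3) = 1.0461…

1.05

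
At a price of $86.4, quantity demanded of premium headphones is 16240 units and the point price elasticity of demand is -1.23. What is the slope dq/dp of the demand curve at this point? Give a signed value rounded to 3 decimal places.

Ed = (dq/dp)·(p/q) ⇒ dq/dp = Ed·q/p = (-1.23)·16240/86.4 = -231.19444…

-231.194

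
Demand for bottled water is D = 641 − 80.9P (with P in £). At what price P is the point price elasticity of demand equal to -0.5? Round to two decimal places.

2.64

Ed = −80.9P/(641 − 80.9P). Set this equal to -0.5:
80.9P = 0.5·(641 − 80.9P) ⇒ 80.9P(1 + 0.5) = 0.5·641
P = 0.5·641 / (80.9·1.5) = 2.6411…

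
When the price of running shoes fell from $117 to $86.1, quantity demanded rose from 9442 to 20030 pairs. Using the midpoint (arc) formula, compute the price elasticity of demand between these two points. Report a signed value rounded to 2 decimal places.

%ΔQ = (20030 − 9442) / [(9442 + 20030)/2] = 10588/14736 = 0.718512…
%ΔP = (86.1 − 117) / [(117 + 86.1)/2] = -30.9/101.55 = -0.304283…
Arc Ed = %ΔQ / %ΔP = (10588/14736) / (-30.9/101.55) = -2.3613…

-2.36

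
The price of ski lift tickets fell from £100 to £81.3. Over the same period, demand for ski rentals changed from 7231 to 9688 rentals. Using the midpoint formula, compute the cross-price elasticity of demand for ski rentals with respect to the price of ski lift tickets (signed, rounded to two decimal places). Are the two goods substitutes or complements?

%ΔQ_{ski rentals} = (9688 − 7231)/avg = 2457/8459.5 = 0.290442…
%ΔP_{ski lift tickets} = (81.3 − 100)/avg = -18.7/90.65 = -0.206287…
E_cross = (2457/8459.5) / (-18.7/90.65) = -1.4079…
E_cross < 0 ⇒ the goods are complements.

-1.41; complements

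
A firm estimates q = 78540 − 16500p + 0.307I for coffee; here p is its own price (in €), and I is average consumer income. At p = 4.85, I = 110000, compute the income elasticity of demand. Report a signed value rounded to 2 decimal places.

1.05

At the given values, q = 78540 − 16500(4.85) + 0.307(110000) = 32285.
∂q/∂I = 0.307.
E = (0.307) × (110000/32285) = 1.0459…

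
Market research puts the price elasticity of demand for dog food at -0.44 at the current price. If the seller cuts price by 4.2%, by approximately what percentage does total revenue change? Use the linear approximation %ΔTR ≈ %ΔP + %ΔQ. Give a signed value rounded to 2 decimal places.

-2.35%

%ΔQ ≈ Ed × %ΔP = (-0.44) × (-4.2%) = +1.8480%
%ΔTR ≈ %ΔP + %ΔQ = (-4.2%) + (+1.8480%) = -2.3520%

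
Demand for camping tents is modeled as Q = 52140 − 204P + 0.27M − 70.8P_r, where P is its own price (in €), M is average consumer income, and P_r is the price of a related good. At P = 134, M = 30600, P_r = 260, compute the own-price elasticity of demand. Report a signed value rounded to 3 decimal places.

-1.865

At the given values, Q = 52140 − 204(134) + 0.27(30600) − 70.8(260) = 14658.
∂Q/∂P = −204.
E = (-204) × (134/14658) = -1.86492…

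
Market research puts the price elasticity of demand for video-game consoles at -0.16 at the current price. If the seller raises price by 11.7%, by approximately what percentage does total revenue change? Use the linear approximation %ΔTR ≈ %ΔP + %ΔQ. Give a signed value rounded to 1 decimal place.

+9.8%

%ΔQ ≈ Ed × %ΔP = (-0.16) × (+11.7%) = -1.8720%
%ΔTR ≈ %ΔP + %ΔQ = (+11.7%) + (-1.8720%) = +9.8280%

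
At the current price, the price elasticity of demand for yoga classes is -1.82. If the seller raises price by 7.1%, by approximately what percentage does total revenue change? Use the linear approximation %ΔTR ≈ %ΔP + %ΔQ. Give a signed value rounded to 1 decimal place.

-5.8%

%ΔQ ≈ Ed × %ΔP = (-1.82) × (+7.1%) = -12.9220%
%ΔTR ≈ %ΔP + %ΔQ = (+7.1%) + (-12.9220%) = -5.8220%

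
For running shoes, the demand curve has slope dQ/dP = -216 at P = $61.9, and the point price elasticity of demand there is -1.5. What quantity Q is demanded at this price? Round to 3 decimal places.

Ed = (dQ/dP)·(P/Q) ⇒ Q = (dQ/dP)·P/Ed = (-216)·61.9/(-1.5) = 8913.6

8913.600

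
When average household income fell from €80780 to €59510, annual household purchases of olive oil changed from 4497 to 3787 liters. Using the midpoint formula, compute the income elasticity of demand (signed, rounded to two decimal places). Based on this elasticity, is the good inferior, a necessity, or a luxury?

%ΔQ = (3787 − 4497)/[( 4497 + 3787)/2] = -710/4142 = -0.171414…
%ΔIncome = (59510 − 80780)/[( 80780 + 59510)/2] = -21270/70145 = -0.303229…
E_income = (-710/4142) / (-21270/70145) = 0.5652…
0 < E_income < 1 ⇒ normal good, necessity.

0.57; necessity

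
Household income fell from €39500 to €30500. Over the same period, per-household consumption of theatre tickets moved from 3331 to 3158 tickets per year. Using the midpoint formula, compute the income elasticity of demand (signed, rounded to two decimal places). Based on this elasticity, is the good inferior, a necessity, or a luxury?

%ΔQ = (3158 − 3331)/[( 3331 + 3158)/2] = -173/3244.5 = -0.053321…
%ΔIncome = (30500 − 39500)/[( 39500 + 30500)/2] = -9000/35000 = -0.257142…
E_income = (-173/3244.5) / (-9000/35000) = 0.2073…
0 < E_income < 1 ⇒ normal good, necessity.

0.21; necessity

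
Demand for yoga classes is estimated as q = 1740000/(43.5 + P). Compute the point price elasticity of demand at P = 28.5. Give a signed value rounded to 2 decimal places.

dq/dP = −1740000/(43.5 + P)² = -335.648. At P = 28.5, q = 24166.7.
Ed = (dq/dP)·(P/q) = (-335.648) × (28.5/24166.7) = -0.3958…

-0.40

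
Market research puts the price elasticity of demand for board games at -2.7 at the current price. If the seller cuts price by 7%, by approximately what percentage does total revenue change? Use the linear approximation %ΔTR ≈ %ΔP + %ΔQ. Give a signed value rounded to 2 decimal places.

%ΔQ ≈ Ed × %ΔP = (-2.7) × (-7%) = +18.9000%
%ΔTR ≈ %ΔP + %ΔQ = (-7%) + (+18.9000%) = +11.9000%

+11.90%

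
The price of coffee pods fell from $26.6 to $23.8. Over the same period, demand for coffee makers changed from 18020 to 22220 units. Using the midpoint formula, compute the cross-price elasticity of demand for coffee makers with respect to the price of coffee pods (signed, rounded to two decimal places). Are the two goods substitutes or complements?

%ΔQ_{coffee makers} = (22220 − 18020)/avg = 4200/20120 = 0.208747…
%ΔP_{coffee pods} = (23.8 − 26.6)/avg = -2.8/25.2 = -0.111111…
E_cross = (4200/20120) / (-2.8/25.2) = -1.8787…
E_cross < 0 ⇒ the goods are complements.

-1.88; complements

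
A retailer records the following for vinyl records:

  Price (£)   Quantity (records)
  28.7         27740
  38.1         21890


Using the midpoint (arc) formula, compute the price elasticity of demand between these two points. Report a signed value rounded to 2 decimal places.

-0.84

%ΔQ = (21890 − 27740) / [(27740 + 21890)/2] = -5850/24815 = -0.235744…
%ΔP = (38.1 − 28.7) / [(28.7 + 38.1)/2] = 9.4/33.4 = 0.281437…
Arc Ed = %ΔQ / %ΔP = (-5850/24815) / (9.4/33.4) = -0.8376…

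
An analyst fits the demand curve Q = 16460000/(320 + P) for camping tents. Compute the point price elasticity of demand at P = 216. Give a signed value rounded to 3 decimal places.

dQ/dP = −16460000/(320 + P)² = -57.2928. At P = 216, Q = 30709.
Ed = (dQ/dP)·(P/Q) = (-57.2928) × (216/30709) = -0.40298…

-0.403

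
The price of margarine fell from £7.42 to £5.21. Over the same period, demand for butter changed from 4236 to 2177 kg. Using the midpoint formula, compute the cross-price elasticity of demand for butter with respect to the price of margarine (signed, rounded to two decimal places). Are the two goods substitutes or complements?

%ΔQ_{butter} = (2177 − 4236)/avg = -2059/3206.5 = -0.642133…
%ΔP_{margarine} = (5.21 − 7.42)/avg = -2.21/6.315 = -0.349960…
E_cross = (-2059/3206.5) / (-2.21/6.315) = 1.8348…
E_cross > 0 ⇒ the goods are substitutes.

1.83; substitutes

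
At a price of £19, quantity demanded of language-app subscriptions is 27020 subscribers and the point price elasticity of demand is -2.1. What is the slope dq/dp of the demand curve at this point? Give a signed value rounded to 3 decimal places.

Ed = (dq/dp)·(p/q) ⇒ dq/dp = Ed·q/p = (-2.1)·27020/19 = -2986.42105…

-2986.421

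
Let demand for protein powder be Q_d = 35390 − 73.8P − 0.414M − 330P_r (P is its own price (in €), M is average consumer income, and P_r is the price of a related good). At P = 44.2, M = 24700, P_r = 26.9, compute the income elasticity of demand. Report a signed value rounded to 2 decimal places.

-0.79

At the given values, Q_d = 35390 − 73.8(44.2) − 0.414(24700) − 330(26.9) = 13025.24.
∂Q_d/∂M = -0.414.
E = (-0.414) × (24700/13025.24) = -0.7850…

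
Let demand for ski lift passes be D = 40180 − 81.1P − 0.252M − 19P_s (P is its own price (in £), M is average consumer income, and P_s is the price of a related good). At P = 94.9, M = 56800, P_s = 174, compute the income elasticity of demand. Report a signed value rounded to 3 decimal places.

-0.963

At the given values, D = 40180 − 81.1(94.9) − 0.252(56800) − 19(174) = 14864.01.
∂D/∂M = -0.252.
E = (-0.252) × (56800/14864.01) = -0.96297…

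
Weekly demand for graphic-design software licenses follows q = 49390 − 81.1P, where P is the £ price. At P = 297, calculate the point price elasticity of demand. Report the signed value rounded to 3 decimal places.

-0.952

dq/dP = −81.1. At P = 297, q = 49390 − 81.1(297) = 25303.3.
Ed = (dq/dP)·(P/q) = −81.1 × (297/25303.3) = -0.95191…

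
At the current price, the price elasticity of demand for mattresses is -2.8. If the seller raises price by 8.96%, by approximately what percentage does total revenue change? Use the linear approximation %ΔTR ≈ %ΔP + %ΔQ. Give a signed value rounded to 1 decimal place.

%ΔQ ≈ Ed × %ΔP = (-2.8) × (+8.96%) = -25.0880%
%ΔTR ≈ %ΔP + %ΔQ = (+8.96%) + (-25.0880%) = -16.1280%

-16.1%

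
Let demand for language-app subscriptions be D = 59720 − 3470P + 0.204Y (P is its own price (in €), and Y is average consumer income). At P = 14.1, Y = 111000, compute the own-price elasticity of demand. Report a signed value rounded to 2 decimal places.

-1.46

At the given values, D = 59720 − 3470(14.1) + 0.204(111000) = 33437.
∂D/∂P = −3470.
E = (-3470) × (14.1/33437) = -1.4632…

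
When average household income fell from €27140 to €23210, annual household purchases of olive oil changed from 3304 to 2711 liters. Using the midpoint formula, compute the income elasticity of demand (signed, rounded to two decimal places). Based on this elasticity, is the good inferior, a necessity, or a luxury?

1.26; luxury

%ΔQ = (2711 − 3304)/[( 3304 + 2711)/2] = -593/3007.5 = -0.197173…
%ΔIncome = (23210 − 27140)/[( 27140 + 23210)/2] = -3930/25175 = -0.156107…
E_income = (-593/3007.5) / (-3930/25175) = 1.2630…
E_income > 1 ⇒ normal good, luxury.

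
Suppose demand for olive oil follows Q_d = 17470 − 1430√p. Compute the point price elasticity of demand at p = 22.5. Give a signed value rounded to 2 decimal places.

-0.32

dQ_d/dp = −1430/(2√p) = -150.735. At p = 22.5, Q_d = 10686.9.
Ed = (dQ_d/dp)·(p/Q_d) = (-150.735) × (22.5/10686.9) = -0.3173…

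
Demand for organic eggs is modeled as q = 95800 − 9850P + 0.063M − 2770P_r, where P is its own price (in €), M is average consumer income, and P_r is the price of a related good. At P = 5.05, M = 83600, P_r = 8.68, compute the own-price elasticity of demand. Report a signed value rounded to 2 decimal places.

At the given values, q = 95800 − 9850(5.05) + 0.063(83600) − 2770(8.68) = 27280.7.
∂q/∂P = −9850.
E = (-9850) × (5.05/27280.7) = -1.8233…

-1.82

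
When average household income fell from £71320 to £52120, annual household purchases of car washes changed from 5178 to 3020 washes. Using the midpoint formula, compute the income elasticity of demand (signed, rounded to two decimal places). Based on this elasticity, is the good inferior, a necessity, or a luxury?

1.69; luxury

%ΔQ = (3020 − 5178)/[( 5178 + 3020)/2] = -2158/4099 = -0.526469…
%ΔIncome = (52120 − 71320)/[( 71320 + 52120)/2] = -19200/61720 = -0.311082…
E_income = (-2158/4099) / (-19200/61720) = 1.6923…
E_income > 1 ⇒ normal good, luxury.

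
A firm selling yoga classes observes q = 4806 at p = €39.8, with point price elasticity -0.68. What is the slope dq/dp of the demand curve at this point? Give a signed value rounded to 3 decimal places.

Ed = (dq/dp)·(p/q) ⇒ dq/dp = Ed·q/p = (-0.68)·4806/39.8 = -82.11256…

-82.113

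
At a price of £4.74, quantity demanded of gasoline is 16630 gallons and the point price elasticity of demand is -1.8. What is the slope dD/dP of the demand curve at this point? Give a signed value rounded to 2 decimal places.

-6315.19

Ed = (dD/dP)·(P/D) ⇒ dD/dP = Ed·D/P = (-1.8)·16630/4.74 = -6315.1898…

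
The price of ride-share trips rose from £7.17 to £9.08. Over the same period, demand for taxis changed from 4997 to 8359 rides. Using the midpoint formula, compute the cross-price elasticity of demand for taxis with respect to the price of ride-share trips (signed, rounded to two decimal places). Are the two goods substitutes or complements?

2.14; substitutes

%ΔQ_{taxis} = (8359 − 4997)/avg = 3362/6678 = 0.503444…
%ΔP_{ride-share trips} = (9.08 − 7.17)/avg = 1.91/8.125 = 0.235076…
E_cross = (3362/6678) / (1.91/8.125) = 2.1416…
E_cross > 0 ⇒ the goods are substitutes.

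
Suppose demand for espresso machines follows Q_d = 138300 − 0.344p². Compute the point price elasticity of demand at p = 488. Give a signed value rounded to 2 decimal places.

dQ_d/dp = −2·0.344·p = -335.744. At p = 488, Q_d = 56378.464.
Ed = (dQ_d/dp)·(p/Q_d) = (-335.744) × (488/56378.464) = -2.9061…

-2.91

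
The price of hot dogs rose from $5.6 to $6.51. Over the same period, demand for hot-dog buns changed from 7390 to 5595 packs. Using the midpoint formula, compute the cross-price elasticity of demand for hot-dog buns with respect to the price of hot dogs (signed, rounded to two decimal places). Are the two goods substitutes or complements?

-1.84; complements

%ΔQ_{hot-dog buns} = (5595 − 7390)/avg = -1795/6492.5 = -0.276472…
%ΔP_{hot dogs} = (6.51 − 5.6)/avg = 0.91/6.055 = 0.150289…
E_cross = (-1795/6492.5) / (0.91/6.055) = -1.8396…
E_cross < 0 ⇒ the goods are complements.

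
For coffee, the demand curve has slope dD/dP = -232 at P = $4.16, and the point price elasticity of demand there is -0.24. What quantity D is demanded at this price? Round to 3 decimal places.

4021.333

Ed = (dD/dP)·(P/D) ⇒ D = (dD/dP)·P/Ed = (-232)·4.16/(-0.24) = 4021.33333…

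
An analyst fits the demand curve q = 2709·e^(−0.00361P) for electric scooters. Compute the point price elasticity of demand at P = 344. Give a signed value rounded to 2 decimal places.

-1.24

dq/dP = −0.00361·q = -2.82483. At P = 344, q = 782.501.
Ed = (dq/dP)·(P/q) = (-2.82483) × (344/782.501) = -1.2418…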